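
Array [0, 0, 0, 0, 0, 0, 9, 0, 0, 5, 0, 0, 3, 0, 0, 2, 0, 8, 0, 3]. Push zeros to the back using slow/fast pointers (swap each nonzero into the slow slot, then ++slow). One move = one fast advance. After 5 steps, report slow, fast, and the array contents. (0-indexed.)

slow=0, fast=5, a=[0, 0, 0, 0, 0, 0, 9, 0, 0, 5, 0, 0, 3, 0, 0, 2, 0, 8, 0, 3]

slow=0 fast=0: a[fast]=0, fast++
slow=0 fast=1: a[fast]=0, fast++
slow=0 fast=2: a[fast]=0, fast++
slow=0 fast=3: a[fast]=0, fast++
slow=0 fast=4: a[fast]=0, fast++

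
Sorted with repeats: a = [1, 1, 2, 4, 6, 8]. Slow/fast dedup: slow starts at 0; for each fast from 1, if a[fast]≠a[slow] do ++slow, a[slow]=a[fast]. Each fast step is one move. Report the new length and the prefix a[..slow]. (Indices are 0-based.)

length 5; prefix = [1, 2, 4, 6, 8]

(s=0,f=1) a[fast]=1=a[slow] dup → fast++
(s=0,f=2) a[fast]=2≠a[slow]=1 write a[1]=2 → slow++,fast++
(s=1,f=3) a[fast]=4≠a[slow]=2 write a[2]=4 → slow++,fast++
(s=2,f=4) a[fast]=6≠a[slow]=4 write a[3]=6 → slow++,fast++
(s=3,f=5) a[fast]=8≠a[slow]=6 write a[4]=8 → slow++,fast++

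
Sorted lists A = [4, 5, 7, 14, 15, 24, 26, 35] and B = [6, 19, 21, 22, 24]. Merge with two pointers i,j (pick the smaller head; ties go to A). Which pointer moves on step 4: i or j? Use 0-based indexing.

i=0 j=0: A[i]=4<=B[j]=6 take 4, i++
i=1 j=0: A[i]=5<=B[j]=6 take 5, i++
i=2 j=0: A[i]=7>B[j]=6 take 6, j++
i=2 j=1: A[i]=7<=B[j]=19 take 7, i++

i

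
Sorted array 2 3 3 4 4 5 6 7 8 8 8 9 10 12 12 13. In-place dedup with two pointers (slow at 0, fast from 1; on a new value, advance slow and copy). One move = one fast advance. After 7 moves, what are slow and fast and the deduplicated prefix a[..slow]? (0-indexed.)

slow=0 fast=1: a[fast]=3≠a[slow]=2 write a[1]=3, slow++,fast++
slow=1 fast=2: a[fast]=3=a[slow] dup, fast++
slow=1 fast=3: a[fast]=4≠a[slow]=3 write a[2]=4, slow++,fast++
slow=2 fast=4: a[fast]=4=a[slow] dup, fast++
slow=2 fast=5: a[fast]=5≠a[slow]=4 write a[3]=5, slow++,fast++
slow=3 fast=6: a[fast]=6≠a[slow]=5 write a[4]=6, slow++,fast++
slow=4 fast=7: a[fast]=7≠a[slow]=6 write a[5]=7, slow++,fast++

slow=5, fast=8, prefix=[2, 3, 4, 5, 6, 7]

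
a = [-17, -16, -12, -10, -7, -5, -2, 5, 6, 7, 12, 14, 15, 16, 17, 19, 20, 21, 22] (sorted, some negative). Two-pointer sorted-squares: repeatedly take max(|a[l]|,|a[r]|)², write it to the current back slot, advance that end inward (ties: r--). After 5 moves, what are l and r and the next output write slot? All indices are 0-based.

l=0 r=18: |-17|<=|22| out[18]=484, r--
l=0 r=17: |-17|<=|21| out[17]=441, r--
l=0 r=16: |-17|<=|20| out[16]=400, r--
l=0 r=15: |-17|<=|19| out[15]=361, r--
l=0 r=14: |-17|<=|17| out[14]=289, r--

l=0, r=13, next write slot=13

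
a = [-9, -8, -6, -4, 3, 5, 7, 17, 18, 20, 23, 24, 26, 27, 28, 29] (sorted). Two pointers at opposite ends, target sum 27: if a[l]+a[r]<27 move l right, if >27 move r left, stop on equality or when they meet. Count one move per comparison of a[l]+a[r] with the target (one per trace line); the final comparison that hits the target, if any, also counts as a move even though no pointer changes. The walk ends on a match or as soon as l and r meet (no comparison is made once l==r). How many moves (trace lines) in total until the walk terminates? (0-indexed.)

l=0 r=15: -9+29=20 <27, l++
l=1 r=15: -8+29=21 <27, l++
l=2 r=15: -6+29=23 <27, l++
l=3 r=15: -4+29=25 <27, l++
l=4 r=15: 3+29=32 >27, r--
l=4 r=14: 3+28=31 >27, r--
l=4 r=13: 3+27=30 >27, r--
l=4 r=12: 3+26=29 >27, r--
l=4 r=11: 3+24=27, found

9 moves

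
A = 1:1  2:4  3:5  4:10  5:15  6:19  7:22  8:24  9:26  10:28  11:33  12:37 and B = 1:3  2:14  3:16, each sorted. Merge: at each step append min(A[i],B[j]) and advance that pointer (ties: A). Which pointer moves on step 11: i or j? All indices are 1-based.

[i=1,j=1] A[i]=1<=B[j]=3 take 1 → i++
[i=2,j=1] A[i]=4>B[j]=3 take 3 → j++
[i=2,j=2] A[i]=4<=B[j]=14 take 4 → i++
[i=3,j=2] A[i]=5<=B[j]=14 take 5 → i++
[i=4,j=2] A[i]=10<=B[j]=14 take 10 → i++
[i=5,j=2] A[i]=15>B[j]=14 take 14 → j++
[i=5,j=3] A[i]=15<=B[j]=16 take 15 → i++
[i=6,j=3] A[i]=19>B[j]=16 take 16 → j++
[i=6,j=4] B done, take A[i]=19 → i++
[i=7,j=4] B done, take A[i]=22 → i++
[i=8,j=4] B done, take A[i]=24 → i++

i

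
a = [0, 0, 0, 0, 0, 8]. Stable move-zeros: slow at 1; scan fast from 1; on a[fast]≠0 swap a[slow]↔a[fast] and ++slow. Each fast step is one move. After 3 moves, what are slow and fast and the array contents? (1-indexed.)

slow=1 fast=1: a[fast]=0, fast++
slow=1 fast=2: a[fast]=0, fast++
slow=1 fast=3: a[fast]=0, fast++

slow=1, fast=4, a=[0, 0, 0, 0, 0, 8]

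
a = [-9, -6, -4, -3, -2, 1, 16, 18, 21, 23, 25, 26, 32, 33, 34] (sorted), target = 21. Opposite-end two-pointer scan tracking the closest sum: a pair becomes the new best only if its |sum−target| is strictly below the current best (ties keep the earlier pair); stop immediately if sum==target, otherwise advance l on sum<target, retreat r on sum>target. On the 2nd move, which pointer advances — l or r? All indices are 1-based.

r

[1,15] -9+34=25 d=4 * → r--
[1,14] -9+33=24 d=3 * → r--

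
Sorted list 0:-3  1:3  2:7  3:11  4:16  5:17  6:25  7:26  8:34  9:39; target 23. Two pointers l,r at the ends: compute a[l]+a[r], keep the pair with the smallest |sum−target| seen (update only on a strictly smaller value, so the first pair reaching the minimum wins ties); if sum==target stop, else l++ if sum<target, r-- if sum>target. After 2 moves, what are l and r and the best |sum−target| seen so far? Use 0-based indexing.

[0,9] -3+39=36 d=13 * → r--
[0,8] -3+34=31 d=8 * → r--

l=0, r=7, best |Δ|=8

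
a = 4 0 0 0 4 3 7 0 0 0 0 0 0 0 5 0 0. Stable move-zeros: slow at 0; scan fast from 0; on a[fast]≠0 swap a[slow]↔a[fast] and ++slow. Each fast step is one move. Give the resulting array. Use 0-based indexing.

slow=0 fast=0: a[fast]=4≠0 swap→a[0]=4, slow++,fast++
slow=1 fast=1: a[fast]=0, fast++
slow=1 fast=2: a[fast]=0, fast++
slow=1 fast=3: a[fast]=0, fast++
slow=1 fast=4: a[fast]=4≠0 swap→a[1]=4, slow++,fast++
slow=2 fast=5: a[fast]=3≠0 swap→a[2]=3, slow++,fast++
slow=3 fast=6: a[fast]=7≠0 swap→a[3]=7, slow++,fast++
slow=4 fast=7: a[fast]=0, fast++
slow=4 fast=8: a[fast]=0, fast++
slow=4 fast=9: a[fast]=0, fast++
slow=4 fast=10: a[fast]=0, fast++
slow=4 fast=11: a[fast]=0, fast++
slow=4 fast=12: a[fast]=0, fast++
slow=4 fast=13: a[fast]=0, fast++
slow=4 fast=14: a[fast]=5≠0 swap→a[4]=5, slow++,fast++
slow=5 fast=15: a[fast]=0, fast++
slow=5 fast=16: a[fast]=0, fast++

[4, 4, 3, 7, 5, 0, 0, 0, 0, 0, 0, 0, 0, 0, 0, 0, 0]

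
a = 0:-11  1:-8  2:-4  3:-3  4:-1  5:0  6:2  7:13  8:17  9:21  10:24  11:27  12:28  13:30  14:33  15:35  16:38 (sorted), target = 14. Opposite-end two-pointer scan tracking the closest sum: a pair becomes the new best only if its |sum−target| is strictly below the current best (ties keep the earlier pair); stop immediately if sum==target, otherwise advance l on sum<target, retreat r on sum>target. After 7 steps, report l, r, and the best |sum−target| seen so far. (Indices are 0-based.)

l=1, r=10, best |Δ|=1

l=0 r=16: -11+38=27 d=13 *, r--
l=0 r=15: -11+35=24 d=10 *, r--
l=0 r=14: -11+33=22 d=8 *, r--
l=0 r=13: -11+30=19 d=5 *, r--
l=0 r=12: -11+28=17 d=3 *, r--
l=0 r=11: -11+27=16 d=2 *, r--
l=0 r=10: -11+24=13 d=1 *, l++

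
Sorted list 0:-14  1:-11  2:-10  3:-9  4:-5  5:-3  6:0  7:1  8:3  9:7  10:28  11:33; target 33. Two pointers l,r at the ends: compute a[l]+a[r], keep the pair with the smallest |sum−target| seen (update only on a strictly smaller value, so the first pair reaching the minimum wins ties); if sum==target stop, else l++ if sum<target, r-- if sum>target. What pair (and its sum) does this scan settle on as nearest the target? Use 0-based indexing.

pair (0, 33) with sum 33 (|Δ|=0)

l=0 r=11: -14+33=19 d=14 *, l++
l=1 r=11: -11+33=22 d=11 *, l++
l=2 r=11: -10+33=23 d=10 *, l++
l=3 r=11: -9+33=24 d=9 *, l++
l=4 r=11: -5+33=28 d=5 *, l++
l=5 r=11: -3+33=30 d=3 *, l++
l=6 r=11: 0+33=33 d=0 *, stop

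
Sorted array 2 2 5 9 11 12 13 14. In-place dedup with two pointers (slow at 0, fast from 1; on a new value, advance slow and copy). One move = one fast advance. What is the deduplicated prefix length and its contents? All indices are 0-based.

length 7; prefix = [2, 5, 9, 11, 12, 13, 14]

(s=0,f=1) a[fast]=2=a[slow] dup → fast++
(s=0,f=2) a[fast]=5≠a[slow]=2 write a[1]=5 → slow++,fast++
(s=1,f=3) a[fast]=9≠a[slow]=5 write a[2]=9 → slow++,fast++
(s=2,f=4) a[fast]=11≠a[slow]=9 write a[3]=11 → slow++,fast++
(s=3,f=5) a[fast]=12≠a[slow]=11 write a[4]=12 → slow++,fast++
(s=4,f=6) a[fast]=13≠a[slow]=12 write a[5]=13 → slow++,fast++
(s=5,f=7) a[fast]=14≠a[slow]=13 write a[6]=14 → slow++,fast++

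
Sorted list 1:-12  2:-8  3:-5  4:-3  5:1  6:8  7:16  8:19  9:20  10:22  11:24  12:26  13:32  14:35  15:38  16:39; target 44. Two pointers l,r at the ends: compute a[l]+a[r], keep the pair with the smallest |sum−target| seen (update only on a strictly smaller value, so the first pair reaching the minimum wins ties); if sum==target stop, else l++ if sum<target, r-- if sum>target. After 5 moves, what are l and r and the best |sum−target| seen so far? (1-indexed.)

l=1 r=16: -12+39=27 d=17 *, l++
l=2 r=16: -8+39=31 d=13 *, l++
l=3 r=16: -5+39=34 d=10 *, l++
l=4 r=16: -3+39=36 d=8 *, l++
l=5 r=16: 1+39=40 d=4 *, l++

l=6, r=16, best |Δ|=4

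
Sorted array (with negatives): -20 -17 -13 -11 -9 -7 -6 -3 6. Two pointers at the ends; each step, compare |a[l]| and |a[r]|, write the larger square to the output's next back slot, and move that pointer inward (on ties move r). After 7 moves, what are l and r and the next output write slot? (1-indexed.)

l=7, r=8, next write slot=2

l=1 r=9: |-20|>|6| out[9]=400, l++
l=2 r=9: |-17|>|6| out[8]=289, l++
l=3 r=9: |-13|>|6| out[7]=169, l++
l=4 r=9: |-11|>|6| out[6]=121, l++
l=5 r=9: |-9|>|6| out[5]=81, l++
l=6 r=9: |-7|>|6| out[4]=49, l++
l=7 r=9: |-6|<=|6| out[3]=36, r--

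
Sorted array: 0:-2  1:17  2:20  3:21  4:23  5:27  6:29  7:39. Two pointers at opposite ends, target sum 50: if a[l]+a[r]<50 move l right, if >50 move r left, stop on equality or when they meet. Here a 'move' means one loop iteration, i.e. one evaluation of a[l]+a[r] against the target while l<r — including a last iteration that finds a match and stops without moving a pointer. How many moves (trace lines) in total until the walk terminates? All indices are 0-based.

l=0 r=7: -2+39=37 <50, l++
l=1 r=7: 17+39=56 >50, r--
l=1 r=6: 17+29=46 <50, l++
l=2 r=6: 20+29=49 <50, l++
l=3 r=6: 21+29=50, found

5 moves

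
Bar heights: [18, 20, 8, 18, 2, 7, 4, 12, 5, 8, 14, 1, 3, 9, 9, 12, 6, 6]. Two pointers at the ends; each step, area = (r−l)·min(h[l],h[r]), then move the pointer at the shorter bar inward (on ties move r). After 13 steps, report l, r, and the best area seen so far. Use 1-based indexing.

l=1, r=5, best area=180

[1,18] min(18,6)*17=102 best=102 * → r--
[1,17] min(18,6)*16=96 best=102 → r--
[1,16] min(18,12)*15=180 best=180 * → r--
[1,15] min(18,9)*14=126 best=180 → r--
[1,14] min(18,9)*13=117 best=180 → r--
[1,13] min(18,3)*12=36 best=180 → r--
[1,12] min(18,1)*11=11 best=180 → r--
[1,11] min(18,14)*10=140 best=180 → r--
[1,10] min(18,8)*9=72 best=180 → r--
[1,9] min(18,5)*8=40 best=180 → r--
[1,8] min(18,12)*7=84 best=180 → r--
[1,7] min(18,4)*6=24 best=180 → r--
[1,6] min(18,7)*5=35 best=180 → r--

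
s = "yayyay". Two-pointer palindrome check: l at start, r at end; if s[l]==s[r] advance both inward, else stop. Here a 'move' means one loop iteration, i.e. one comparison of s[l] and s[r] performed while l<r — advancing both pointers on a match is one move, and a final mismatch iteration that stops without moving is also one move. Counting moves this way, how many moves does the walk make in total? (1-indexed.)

3 moves

[1,6] 'y'=='y' → l++,r--
[2,5] 'a'=='a' → l++,r--
[3,4] 'y'=='y' → l++,r--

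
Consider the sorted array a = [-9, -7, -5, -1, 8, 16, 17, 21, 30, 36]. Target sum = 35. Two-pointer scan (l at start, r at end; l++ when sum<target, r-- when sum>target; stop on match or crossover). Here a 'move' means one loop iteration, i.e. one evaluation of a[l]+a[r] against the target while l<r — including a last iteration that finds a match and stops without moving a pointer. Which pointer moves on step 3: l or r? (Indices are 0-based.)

l=0 r=9: -9+36=27 <35, l++
l=1 r=9: -7+36=29 <35, l++
l=2 r=9: -5+36=31 <35, l++

l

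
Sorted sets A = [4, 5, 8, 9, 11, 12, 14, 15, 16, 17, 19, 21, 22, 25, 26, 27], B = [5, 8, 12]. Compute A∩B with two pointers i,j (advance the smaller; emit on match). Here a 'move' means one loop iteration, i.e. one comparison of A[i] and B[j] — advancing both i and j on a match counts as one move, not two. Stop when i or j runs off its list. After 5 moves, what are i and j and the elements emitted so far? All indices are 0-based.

i=5, j=2, emitted=[5, 8]

[i=0,j=0] 4<5 → i++
[i=1,j=0] 5==5 emit → i++,j++
[i=2,j=1] 8==8 emit → i++,j++
[i=3,j=2] 9<12 → i++
[i=4,j=2] 11<12 → i++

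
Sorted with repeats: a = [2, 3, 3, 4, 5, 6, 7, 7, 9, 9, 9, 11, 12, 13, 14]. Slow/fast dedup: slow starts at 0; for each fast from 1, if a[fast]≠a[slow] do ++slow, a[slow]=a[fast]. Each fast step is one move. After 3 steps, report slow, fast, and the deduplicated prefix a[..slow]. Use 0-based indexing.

slow=0 fast=1: a[fast]=3≠a[slow]=2 write a[1]=3, slow++,fast++
slow=1 fast=2: a[fast]=3=a[slow] dup, fast++
slow=1 fast=3: a[fast]=4≠a[slow]=3 write a[2]=4, slow++,fast++

slow=2, fast=4, prefix=[2, 3, 4]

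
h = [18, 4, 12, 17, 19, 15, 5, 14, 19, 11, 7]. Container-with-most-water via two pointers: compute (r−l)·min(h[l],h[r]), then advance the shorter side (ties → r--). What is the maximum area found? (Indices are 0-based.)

[0,10] min(18,7)*10=70 best=70 * → r--
[0,9] min(18,11)*9=99 best=99 * → r--
[0,8] min(18,19)*8=144 best=144 * → l++
[1,8] min(4,19)*7=28 best=144 → l++
[2,8] min(12,19)*6=72 best=144 → l++
[3,8] min(17,19)*5=85 best=144 → l++
[4,8] min(19,19)*4=76 best=144 → r--
[4,7] min(19,14)*3=42 best=144 → r--
[4,6] min(19,5)*2=10 best=144 → r--
[4,5] min(19,15)*1=15 best=144 → r--

max area = 144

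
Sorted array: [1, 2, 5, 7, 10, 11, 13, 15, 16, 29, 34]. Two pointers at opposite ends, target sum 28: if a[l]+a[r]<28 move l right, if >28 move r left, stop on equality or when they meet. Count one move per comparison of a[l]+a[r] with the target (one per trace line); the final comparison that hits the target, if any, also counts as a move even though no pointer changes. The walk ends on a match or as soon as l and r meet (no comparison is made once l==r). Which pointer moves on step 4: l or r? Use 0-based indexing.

[0,10] 1+34=35 >28 → r--
[0,9] 1+29=30 >28 → r--
[0,8] 1+16=17 <28 → l++
[1,8] 2+16=18 <28 → l++

l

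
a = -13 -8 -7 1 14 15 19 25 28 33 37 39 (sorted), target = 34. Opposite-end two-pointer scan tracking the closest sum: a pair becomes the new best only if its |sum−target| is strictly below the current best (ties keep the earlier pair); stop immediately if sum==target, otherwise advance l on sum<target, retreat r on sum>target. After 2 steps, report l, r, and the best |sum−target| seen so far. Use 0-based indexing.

l=2, r=11, best |Δ|=3

l=0 r=11: -13+39=26 d=8 *, l++
l=1 r=11: -8+39=31 d=3 *, l++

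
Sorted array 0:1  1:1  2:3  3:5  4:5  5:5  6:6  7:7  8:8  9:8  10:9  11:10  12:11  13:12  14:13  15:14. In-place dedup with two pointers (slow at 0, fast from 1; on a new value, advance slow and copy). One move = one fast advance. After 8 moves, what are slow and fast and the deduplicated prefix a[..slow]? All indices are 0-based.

(s=0,f=1) a[fast]=1=a[slow] dup → fast++
(s=0,f=2) a[fast]=3≠a[slow]=1 write a[1]=3 → slow++,fast++
(s=1,f=3) a[fast]=5≠a[slow]=3 write a[2]=5 → slow++,fast++
(s=2,f=4) a[fast]=5=a[slow] dup → fast++
(s=2,f=5) a[fast]=5=a[slow] dup → fast++
(s=2,f=6) a[fast]=6≠a[slow]=5 write a[3]=6 → slow++,fast++
(s=3,f=7) a[fast]=7≠a[slow]=6 write a[4]=7 → slow++,fast++
(s=4,f=8) a[fast]=8≠a[slow]=7 write a[5]=8 → slow++,fast++

slow=5, fast=9, prefix=[1, 3, 5, 6, 7, 8]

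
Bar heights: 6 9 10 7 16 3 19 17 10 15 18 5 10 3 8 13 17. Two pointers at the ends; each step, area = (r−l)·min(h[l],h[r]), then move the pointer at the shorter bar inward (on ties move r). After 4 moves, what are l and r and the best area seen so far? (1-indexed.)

l=1 r=17: min(6,17)*16=96 best=96 *, l++
l=2 r=17: min(9,17)*15=135 best=135 *, l++
l=3 r=17: min(10,17)*14=140 best=140 *, l++
l=4 r=17: min(7,17)*13=91 best=140, l++

l=5, r=17, best area=140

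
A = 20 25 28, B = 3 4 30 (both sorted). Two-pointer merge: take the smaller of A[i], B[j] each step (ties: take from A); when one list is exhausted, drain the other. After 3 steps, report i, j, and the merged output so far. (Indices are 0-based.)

i=0 j=0: A[i]=20>B[j]=3 take 3, j++
i=0 j=1: A[i]=20>B[j]=4 take 4, j++
i=0 j=2: A[i]=20<=B[j]=30 take 20, i++

i=1, j=2, merged so far=[3, 4, 20]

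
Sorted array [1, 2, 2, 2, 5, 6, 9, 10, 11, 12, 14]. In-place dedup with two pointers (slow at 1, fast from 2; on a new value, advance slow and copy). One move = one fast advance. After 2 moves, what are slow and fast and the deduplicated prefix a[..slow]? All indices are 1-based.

slow=2, fast=4, prefix=[1, 2]

(s=1,f=2) a[fast]=2≠a[slow]=1 write a[2]=2 → slow++,fast++
(s=2,f=3) a[fast]=2=a[slow] dup → fast++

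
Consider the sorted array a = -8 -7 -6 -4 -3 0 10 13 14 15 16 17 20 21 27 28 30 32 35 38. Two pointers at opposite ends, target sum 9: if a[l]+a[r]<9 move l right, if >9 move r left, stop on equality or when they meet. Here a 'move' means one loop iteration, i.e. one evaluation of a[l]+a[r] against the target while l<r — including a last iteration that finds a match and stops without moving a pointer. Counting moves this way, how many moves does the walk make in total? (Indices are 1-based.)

[1,20] -8+38=30 >9 → r--
[1,19] -8+35=27 >9 → r--
[1,18] -8+32=24 >9 → r--
[1,17] -8+30=22 >9 → r--
[1,16] -8+28=20 >9 → r--
[1,15] -8+27=19 >9 → r--
[1,14] -8+21=13 >9 → r--
[1,13] -8+20=12 >9 → r--
[1,12] -8+17=9 → found

9 moves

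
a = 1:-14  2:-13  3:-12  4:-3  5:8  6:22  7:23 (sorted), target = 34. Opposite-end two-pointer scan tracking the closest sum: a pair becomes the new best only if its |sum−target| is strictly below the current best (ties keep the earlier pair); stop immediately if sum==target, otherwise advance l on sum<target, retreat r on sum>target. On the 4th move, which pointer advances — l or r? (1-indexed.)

[1,7] -14+23=9 d=25 * → l++
[2,7] -13+23=10 d=24 * → l++
[3,7] -12+23=11 d=23 * → l++
[4,7] -3+23=20 d=14 * → l++

l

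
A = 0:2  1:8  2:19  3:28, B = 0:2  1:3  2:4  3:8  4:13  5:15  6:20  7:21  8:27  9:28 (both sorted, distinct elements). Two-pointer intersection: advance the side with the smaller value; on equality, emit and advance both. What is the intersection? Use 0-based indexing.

i=0 j=0: 2==2 emit, i++,j++
i=1 j=1: 8>3, j++
i=1 j=2: 8>4, j++
i=1 j=3: 8==8 emit, i++,j++
i=2 j=4: 19>13, j++
i=2 j=5: 19>15, j++
i=2 j=6: 19<20, i++
i=3 j=6: 28>20, j++
i=3 j=7: 28>21, j++
i=3 j=8: 28>27, j++
i=3 j=9: 28==28 emit, i++,j++

intersection = [2, 8, 28]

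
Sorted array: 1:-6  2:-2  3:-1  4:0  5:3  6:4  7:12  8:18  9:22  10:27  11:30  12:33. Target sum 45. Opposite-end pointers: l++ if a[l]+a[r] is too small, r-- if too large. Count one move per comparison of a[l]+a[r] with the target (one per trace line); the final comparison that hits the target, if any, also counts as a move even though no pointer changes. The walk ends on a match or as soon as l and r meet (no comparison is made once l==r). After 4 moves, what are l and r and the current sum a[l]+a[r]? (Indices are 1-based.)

l=1 r=12: -6+33=27 <45, l++
l=2 r=12: -2+33=31 <45, l++
l=3 r=12: -1+33=32 <45, l++
l=4 r=12: 0+33=33 <45, l++

l=5, r=12, sum=36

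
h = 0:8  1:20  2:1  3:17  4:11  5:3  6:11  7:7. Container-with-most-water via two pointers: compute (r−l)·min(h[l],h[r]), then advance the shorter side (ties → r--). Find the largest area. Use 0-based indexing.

l=0 r=7: min(8,7)*7=49 best=49 *, r--
l=0 r=6: min(8,11)*6=48 best=49, l++
l=1 r=6: min(20,11)*5=55 best=55 *, r--
l=1 r=5: min(20,3)*4=12 best=55, r--
l=1 r=4: min(20,11)*3=33 best=55, r--
l=1 r=3: min(20,17)*2=34 best=55, r--
l=1 r=2: min(20,1)*1=1 best=55, r--

max area = 55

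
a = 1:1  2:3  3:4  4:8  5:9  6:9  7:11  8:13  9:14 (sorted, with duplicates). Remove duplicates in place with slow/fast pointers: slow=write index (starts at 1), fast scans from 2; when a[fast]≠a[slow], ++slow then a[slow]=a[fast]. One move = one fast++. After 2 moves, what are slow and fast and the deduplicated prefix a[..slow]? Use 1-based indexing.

slow=3, fast=4, prefix=[1, 3, 4]

(s=1,f=2) a[fast]=3≠a[slow]=1 write a[2]=3 → slow++,fast++
(s=2,f=3) a[fast]=4≠a[slow]=3 write a[3]=4 → slow++,fast++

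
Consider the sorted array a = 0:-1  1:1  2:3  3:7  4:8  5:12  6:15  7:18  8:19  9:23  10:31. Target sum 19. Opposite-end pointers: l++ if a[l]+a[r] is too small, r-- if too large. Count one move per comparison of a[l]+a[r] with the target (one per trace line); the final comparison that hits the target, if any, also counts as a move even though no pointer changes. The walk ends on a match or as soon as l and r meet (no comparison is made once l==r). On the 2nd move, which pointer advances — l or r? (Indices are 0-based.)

r

l=0 r=10: -1+31=30 >19, r--
l=0 r=9: -1+23=22 >19, r--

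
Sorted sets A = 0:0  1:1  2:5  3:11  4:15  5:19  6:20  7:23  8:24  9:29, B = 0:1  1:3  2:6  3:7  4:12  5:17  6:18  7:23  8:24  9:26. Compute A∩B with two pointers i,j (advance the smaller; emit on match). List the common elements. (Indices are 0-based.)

intersection = [1, 23, 24]

[i=0,j=0] 0<1 → i++
[i=1,j=0] 1==1 emit → i++,j++
[i=2,j=1] 5>3 → j++
[i=2,j=2] 5<6 → i++
[i=3,j=2] 11>6 → j++
[i=3,j=3] 11>7 → j++
[i=3,j=4] 11<12 → i++
[i=4,j=4] 15>12 → j++
[i=4,j=5] 15<17 → i++
[i=5,j=5] 19>17 → j++
[i=5,j=6] 19>18 → j++
[i=5,j=7] 19<23 → i++
[i=6,j=7] 20<23 → i++
[i=7,j=7] 23==23 emit → i++,j++
[i=8,j=8] 24==24 emit → i++,j++
[i=9,j=9] 29>26 → j++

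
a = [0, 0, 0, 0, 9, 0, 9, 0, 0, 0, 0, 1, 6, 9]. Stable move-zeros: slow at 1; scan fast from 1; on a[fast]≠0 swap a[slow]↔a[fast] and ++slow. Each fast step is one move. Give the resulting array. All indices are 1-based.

[9, 9, 1, 6, 9, 0, 0, 0, 0, 0, 0, 0, 0, 0]

(s=1,f=1) a[fast]=0 → fast++
(s=1,f=2) a[fast]=0 → fast++
(s=1,f=3) a[fast]=0 → fast++
(s=1,f=4) a[fast]=0 → fast++
(s=1,f=5) a[fast]=9≠0 swap→a[1]=9 → slow++,fast++
(s=2,f=6) a[fast]=0 → fast++
(s=2,f=7) a[fast]=9≠0 swap→a[2]=9 → slow++,fast++
(s=3,f=8) a[fast]=0 → fast++
(s=3,f=9) a[fast]=0 → fast++
(s=3,f=10) a[fast]=0 → fast++
(s=3,f=11) a[fast]=0 → fast++
(s=3,f=12) a[fast]=1≠0 swap→a[3]=1 → slow++,fast++
(s=4,f=13) a[fast]=6≠0 swap→a[4]=6 → slow++,fast++
(s=5,f=14) a[fast]=9≠0 swap→a[5]=9 → slow++,fast++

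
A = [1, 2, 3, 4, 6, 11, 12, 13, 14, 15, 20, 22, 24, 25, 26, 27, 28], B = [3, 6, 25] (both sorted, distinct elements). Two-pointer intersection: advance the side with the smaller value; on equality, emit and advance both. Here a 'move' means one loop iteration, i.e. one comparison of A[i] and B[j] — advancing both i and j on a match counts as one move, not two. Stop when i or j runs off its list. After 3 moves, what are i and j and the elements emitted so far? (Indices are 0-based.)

i=0 j=0: 1<3, i++
i=1 j=0: 2<3, i++
i=2 j=0: 3==3 emit, i++,j++

i=3, j=1, emitted=[3]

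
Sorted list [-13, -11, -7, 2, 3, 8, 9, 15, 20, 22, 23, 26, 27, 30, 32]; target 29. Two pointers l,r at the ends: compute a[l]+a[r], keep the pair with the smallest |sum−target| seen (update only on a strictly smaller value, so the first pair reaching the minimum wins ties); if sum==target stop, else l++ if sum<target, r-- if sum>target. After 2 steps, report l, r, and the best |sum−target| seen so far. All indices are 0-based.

l=0 r=14: -13+32=19 d=10 *, l++
l=1 r=14: -11+32=21 d=8 *, l++

l=2, r=14, best |Δ|=8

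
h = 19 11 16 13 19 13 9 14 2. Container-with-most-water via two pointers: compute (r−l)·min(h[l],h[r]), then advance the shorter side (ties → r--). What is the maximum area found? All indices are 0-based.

[0,8] min(19,2)*8=16 best=16 * → r--
[0,7] min(19,14)*7=98 best=98 * → r--
[0,6] min(19,9)*6=54 best=98 → r--
[0,5] min(19,13)*5=65 best=98 → r--
[0,4] min(19,19)*4=76 best=98 → r--
[0,3] min(19,13)*3=39 best=98 → r--
[0,2] min(19,16)*2=32 best=98 → r--
[0,1] min(19,11)*1=11 best=98 → r--

max area = 98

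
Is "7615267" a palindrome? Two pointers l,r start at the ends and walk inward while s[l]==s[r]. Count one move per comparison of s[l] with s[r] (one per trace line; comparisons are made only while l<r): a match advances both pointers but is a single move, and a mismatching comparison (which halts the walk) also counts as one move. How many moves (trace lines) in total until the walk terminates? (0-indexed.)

3 moves

[0,6] '7'=='7' → l++,r--
[1,5] '6'=='6' → l++,r--
[2,4] '1'!='2' → stop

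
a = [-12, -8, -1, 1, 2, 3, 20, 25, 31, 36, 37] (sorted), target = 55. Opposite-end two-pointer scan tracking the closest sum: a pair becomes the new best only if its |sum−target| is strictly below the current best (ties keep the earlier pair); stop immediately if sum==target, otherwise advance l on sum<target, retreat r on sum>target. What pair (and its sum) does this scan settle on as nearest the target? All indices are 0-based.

pair (20, 36) with sum 56 (|Δ|=1)

[0,10] -12+37=25 d=30 * → l++
[1,10] -8+37=29 d=26 * → l++
[2,10] -1+37=36 d=19 * → l++
[3,10] 1+37=38 d=17 * → l++
[4,10] 2+37=39 d=16 * → l++
[5,10] 3+37=40 d=15 * → l++
[6,10] 20+37=57 d=2 * → r--
[6,9] 20+36=56 d=1 * → r--
[6,8] 20+31=51 d=4 → l++
[7,8] 25+31=56 d=1 → r--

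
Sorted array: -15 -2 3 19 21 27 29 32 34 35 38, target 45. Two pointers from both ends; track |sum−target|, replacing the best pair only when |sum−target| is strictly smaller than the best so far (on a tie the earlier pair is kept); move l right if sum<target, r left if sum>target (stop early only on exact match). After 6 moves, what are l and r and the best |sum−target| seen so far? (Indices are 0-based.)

[0,10] -15+38=23 d=22 * → l++
[1,10] -2+38=36 d=9 * → l++
[2,10] 3+38=41 d=4 * → l++
[3,10] 19+38=57 d=12 → r--
[3,9] 19+35=54 d=9 → r--
[3,8] 19+34=53 d=8 → r--

l=3, r=7, best |Δ|=4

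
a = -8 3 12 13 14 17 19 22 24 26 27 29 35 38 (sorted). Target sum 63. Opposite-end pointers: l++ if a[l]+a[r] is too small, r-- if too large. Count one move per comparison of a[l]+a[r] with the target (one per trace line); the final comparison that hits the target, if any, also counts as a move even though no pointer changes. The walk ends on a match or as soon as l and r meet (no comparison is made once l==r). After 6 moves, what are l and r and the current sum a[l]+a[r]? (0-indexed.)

l=6, r=13, sum=57

[0,13] -8+38=30 <63 → l++
[1,13] 3+38=41 <63 → l++
[2,13] 12+38=50 <63 → l++
[3,13] 13+38=51 <63 → l++
[4,13] 14+38=52 <63 → l++
[5,13] 17+38=55 <63 → l++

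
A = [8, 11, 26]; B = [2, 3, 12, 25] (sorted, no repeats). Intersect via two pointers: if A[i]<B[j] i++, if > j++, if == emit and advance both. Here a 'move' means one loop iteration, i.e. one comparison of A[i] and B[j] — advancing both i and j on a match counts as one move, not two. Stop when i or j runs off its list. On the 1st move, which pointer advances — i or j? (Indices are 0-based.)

i=0 j=0: 8>2, j++

j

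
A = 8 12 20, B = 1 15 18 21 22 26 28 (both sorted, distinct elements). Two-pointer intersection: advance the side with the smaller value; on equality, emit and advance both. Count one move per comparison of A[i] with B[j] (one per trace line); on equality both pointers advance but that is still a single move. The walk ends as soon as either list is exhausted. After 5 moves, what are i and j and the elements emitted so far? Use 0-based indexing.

i=0 j=0: 8>1, j++
i=0 j=1: 8<15, i++
i=1 j=1: 12<15, i++
i=2 j=1: 20>15, j++
i=2 j=2: 20>18, j++

i=2, j=3, emitted=[]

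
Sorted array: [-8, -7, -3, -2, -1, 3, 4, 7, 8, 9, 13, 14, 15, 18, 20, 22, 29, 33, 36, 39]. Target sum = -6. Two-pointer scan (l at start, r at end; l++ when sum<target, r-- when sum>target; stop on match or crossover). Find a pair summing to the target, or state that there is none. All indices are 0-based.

no pair

l=0 r=19: -8+39=31 >-6, r--
l=0 r=18: -8+36=28 >-6, r--
l=0 r=17: -8+33=25 >-6, r--
l=0 r=16: -8+29=21 >-6, r--
l=0 r=15: -8+22=14 >-6, r--
l=0 r=14: -8+20=12 >-6, r--
l=0 r=13: -8+18=10 >-6, r--
l=0 r=12: -8+15=7 >-6, r--
l=0 r=11: -8+14=6 >-6, r--
l=0 r=10: -8+13=5 >-6, r--
l=0 r=9: -8+9=1 >-6, r--
l=0 r=8: -8+8=0 >-6, r--
l=0 r=7: -8+7=-1 >-6, r--
l=0 r=6: -8+4=-4 >-6, r--
l=0 r=5: -8+3=-5 >-6, r--
l=0 r=4: -8+-1=-9 <-6, l++
l=1 r=4: -7+-1=-8 <-6, l++
l=2 r=4: -3+-1=-4 >-6, r--
l=2 r=3: -3+-2=-5 >-6, r--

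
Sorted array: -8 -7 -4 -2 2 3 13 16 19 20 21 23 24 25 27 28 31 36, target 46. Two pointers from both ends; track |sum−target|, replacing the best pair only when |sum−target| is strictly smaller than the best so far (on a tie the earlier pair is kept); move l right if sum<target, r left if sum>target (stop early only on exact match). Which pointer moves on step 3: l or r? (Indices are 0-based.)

l=0 r=17: -8+36=28 d=18 *, l++
l=1 r=17: -7+36=29 d=17 *, l++
l=2 r=17: -4+36=32 d=14 *, l++

l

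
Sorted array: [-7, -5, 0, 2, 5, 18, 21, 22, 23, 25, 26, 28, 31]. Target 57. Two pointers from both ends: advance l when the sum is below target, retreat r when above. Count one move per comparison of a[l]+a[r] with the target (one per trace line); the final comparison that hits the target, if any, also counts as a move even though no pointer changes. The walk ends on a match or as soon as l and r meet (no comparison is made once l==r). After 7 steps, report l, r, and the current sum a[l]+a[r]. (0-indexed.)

l=7, r=12, sum=53

[0,12] -7+31=24 <57 → l++
[1,12] -5+31=26 <57 → l++
[2,12] 0+31=31 <57 → l++
[3,12] 2+31=33 <57 → l++
[4,12] 5+31=36 <57 → l++
[5,12] 18+31=49 <57 → l++
[6,12] 21+31=52 <57 → l++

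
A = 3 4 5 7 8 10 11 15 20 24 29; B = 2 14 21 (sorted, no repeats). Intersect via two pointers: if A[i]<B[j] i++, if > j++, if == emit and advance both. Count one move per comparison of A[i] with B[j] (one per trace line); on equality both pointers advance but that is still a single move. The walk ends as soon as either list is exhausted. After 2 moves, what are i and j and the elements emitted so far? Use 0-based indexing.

[i=0,j=0] 3>2 → j++
[i=0,j=1] 3<14 → i++

i=1, j=1, emitted=[]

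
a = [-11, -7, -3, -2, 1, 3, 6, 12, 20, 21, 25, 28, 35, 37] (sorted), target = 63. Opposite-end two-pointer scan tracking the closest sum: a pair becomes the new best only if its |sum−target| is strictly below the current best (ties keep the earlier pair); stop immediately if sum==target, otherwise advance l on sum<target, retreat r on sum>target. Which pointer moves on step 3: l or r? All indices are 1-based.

[1,14] -11+37=26 d=37 * → l++
[2,14] -7+37=30 d=33 * → l++
[3,14] -3+37=34 d=29 * → l++

l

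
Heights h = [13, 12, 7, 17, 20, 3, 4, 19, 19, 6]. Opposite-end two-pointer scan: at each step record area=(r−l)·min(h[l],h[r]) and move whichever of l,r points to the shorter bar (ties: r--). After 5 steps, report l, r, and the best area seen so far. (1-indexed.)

l=5, r=9, best area=104

l=1 r=10: min(13,6)*9=54 best=54 *, r--
l=1 r=9: min(13,19)*8=104 best=104 *, l++
l=2 r=9: min(12,19)*7=84 best=104, l++
l=3 r=9: min(7,19)*6=42 best=104, l++
l=4 r=9: min(17,19)*5=85 best=104, l++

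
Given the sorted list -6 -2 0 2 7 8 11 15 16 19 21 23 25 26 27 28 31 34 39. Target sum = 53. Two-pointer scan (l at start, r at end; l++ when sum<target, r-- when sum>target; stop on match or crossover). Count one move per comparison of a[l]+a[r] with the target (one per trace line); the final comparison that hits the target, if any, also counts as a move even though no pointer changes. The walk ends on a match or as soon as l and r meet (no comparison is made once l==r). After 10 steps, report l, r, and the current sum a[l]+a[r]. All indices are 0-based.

l=9, r=17, sum=53

[0,18] -6+39=33 <53 → l++
[1,18] -2+39=37 <53 → l++
[2,18] 0+39=39 <53 → l++
[3,18] 2+39=41 <53 → l++
[4,18] 7+39=46 <53 → l++
[5,18] 8+39=47 <53 → l++
[6,18] 11+39=50 <53 → l++
[7,18] 15+39=54 >53 → r--
[7,17] 15+34=49 <53 → l++
[8,17] 16+34=50 <53 → l++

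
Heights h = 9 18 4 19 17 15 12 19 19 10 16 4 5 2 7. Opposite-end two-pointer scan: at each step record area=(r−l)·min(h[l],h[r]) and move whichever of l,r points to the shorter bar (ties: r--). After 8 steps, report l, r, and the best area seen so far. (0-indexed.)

[0,14] min(9,7)*14=98 best=98 * → r--
[0,13] min(9,2)*13=26 best=98 → r--
[0,12] min(9,5)*12=60 best=98 → r--
[0,11] min(9,4)*11=44 best=98 → r--
[0,10] min(9,16)*10=90 best=98 → l++
[1,10] min(18,16)*9=144 best=144 * → r--
[1,9] min(18,10)*8=80 best=144 → r--
[1,8] min(18,19)*7=126 best=144 → l++

l=2, r=8, best area=144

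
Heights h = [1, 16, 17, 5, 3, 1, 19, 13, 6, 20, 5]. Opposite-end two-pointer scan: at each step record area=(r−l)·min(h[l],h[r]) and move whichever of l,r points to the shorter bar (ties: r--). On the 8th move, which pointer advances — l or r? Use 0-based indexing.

l

[0,10] min(1,5)*10=10 best=10 * → l++
[1,10] min(16,5)*9=45 best=45 * → r--
[1,9] min(16,20)*8=128 best=128 * → l++
[2,9] min(17,20)*7=119 best=128 → l++
[3,9] min(5,20)*6=30 best=128 → l++
[4,9] min(3,20)*5=15 best=128 → l++
[5,9] min(1,20)*4=4 best=128 → l++
[6,9] min(19,20)*3=57 best=128 → l++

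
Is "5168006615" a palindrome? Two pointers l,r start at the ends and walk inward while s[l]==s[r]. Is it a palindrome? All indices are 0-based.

l=0 r=9: '5'=='5', l++,r--
l=1 r=8: '1'=='1', l++,r--
l=2 r=7: '6'=='6', l++,r--
l=3 r=6: '8'!='6', stop

not a palindrome (mismatch at 3,6)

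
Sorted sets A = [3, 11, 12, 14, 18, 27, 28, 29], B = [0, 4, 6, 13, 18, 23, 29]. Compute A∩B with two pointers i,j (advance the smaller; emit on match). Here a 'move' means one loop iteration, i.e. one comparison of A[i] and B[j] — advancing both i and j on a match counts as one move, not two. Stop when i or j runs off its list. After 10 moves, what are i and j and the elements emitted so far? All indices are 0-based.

i=5, j=6, emitted=[18]

[i=0,j=0] 3>0 → j++
[i=0,j=1] 3<4 → i++
[i=1,j=1] 11>4 → j++
[i=1,j=2] 11>6 → j++
[i=1,j=3] 11<13 → i++
[i=2,j=3] 12<13 → i++
[i=3,j=3] 14>13 → j++
[i=3,j=4] 14<18 → i++
[i=4,j=4] 18==18 emit → i++,j++
[i=5,j=5] 27>23 → j++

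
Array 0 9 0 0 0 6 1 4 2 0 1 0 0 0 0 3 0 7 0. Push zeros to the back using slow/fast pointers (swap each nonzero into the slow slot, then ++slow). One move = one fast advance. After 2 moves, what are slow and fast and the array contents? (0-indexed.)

slow=1, fast=2, a=[9, 0, 0, 0, 0, 6, 1, 4, 2, 0, 1, 0, 0, 0, 0, 3, 0, 7, 0]

slow=0 fast=0: a[fast]=0, fast++
slow=0 fast=1: a[fast]=9≠0 swap→a[0]=9, slow++,fast++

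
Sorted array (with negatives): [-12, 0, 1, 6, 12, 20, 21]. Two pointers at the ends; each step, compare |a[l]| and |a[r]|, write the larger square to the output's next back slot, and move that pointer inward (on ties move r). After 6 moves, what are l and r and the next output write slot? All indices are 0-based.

l=0 r=6: |-12|<=|21| out[6]=441, r--
l=0 r=5: |-12|<=|20| out[5]=400, r--
l=0 r=4: |-12|<=|12| out[4]=144, r--
l=0 r=3: |-12|>|6| out[3]=144, l++
l=1 r=3: |0|<=|6| out[2]=36, r--
l=1 r=2: |0|<=|1| out[1]=1, r--

l=1, r=1, next write slot=0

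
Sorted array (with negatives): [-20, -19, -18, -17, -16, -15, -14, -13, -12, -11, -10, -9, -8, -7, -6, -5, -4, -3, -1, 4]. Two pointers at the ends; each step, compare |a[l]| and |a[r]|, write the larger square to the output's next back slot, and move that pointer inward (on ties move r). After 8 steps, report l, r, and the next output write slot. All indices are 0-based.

[0,19] |-20|>|4| out[19]=400 → l++
[1,19] |-19|>|4| out[18]=361 → l++
[2,19] |-18|>|4| out[17]=324 → l++
[3,19] |-17|>|4| out[16]=289 → l++
[4,19] |-16|>|4| out[15]=256 → l++
[5,19] |-15|>|4| out[14]=225 → l++
[6,19] |-14|>|4| out[13]=196 → l++
[7,19] |-13|>|4| out[12]=169 → l++

l=8, r=19, next write slot=11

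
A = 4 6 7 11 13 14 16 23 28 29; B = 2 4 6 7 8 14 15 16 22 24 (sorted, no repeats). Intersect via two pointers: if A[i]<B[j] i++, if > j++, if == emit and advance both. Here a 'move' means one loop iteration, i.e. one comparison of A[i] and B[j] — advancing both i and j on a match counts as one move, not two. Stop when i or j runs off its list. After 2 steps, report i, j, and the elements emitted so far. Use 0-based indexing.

i=1, j=2, emitted=[4]

i=0 j=0: 4>2, j++
i=0 j=1: 4==4 emit, i++,j++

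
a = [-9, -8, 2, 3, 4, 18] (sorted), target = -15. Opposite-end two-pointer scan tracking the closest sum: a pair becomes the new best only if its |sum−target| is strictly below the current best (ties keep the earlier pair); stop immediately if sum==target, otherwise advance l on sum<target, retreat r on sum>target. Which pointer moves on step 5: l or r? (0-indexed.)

l

[0,5] -9+18=9 d=24 * → r--
[0,4] -9+4=-5 d=10 * → r--
[0,3] -9+3=-6 d=9 * → r--
[0,2] -9+2=-7 d=8 * → r--
[0,1] -9+-8=-17 d=2 * → l++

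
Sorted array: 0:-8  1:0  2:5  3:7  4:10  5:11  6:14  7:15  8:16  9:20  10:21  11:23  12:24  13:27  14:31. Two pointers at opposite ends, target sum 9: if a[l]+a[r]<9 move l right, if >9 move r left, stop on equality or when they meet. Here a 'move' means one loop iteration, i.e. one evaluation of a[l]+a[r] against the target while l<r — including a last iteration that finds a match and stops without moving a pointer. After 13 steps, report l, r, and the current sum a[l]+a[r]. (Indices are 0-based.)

l=2, r=3, sum=12

l=0 r=14: -8+31=23 >9, r--
l=0 r=13: -8+27=19 >9, r--
l=0 r=12: -8+24=16 >9, r--
l=0 r=11: -8+23=15 >9, r--
l=0 r=10: -8+21=13 >9, r--
l=0 r=9: -8+20=12 >9, r--
l=0 r=8: -8+16=8 <9, l++
l=1 r=8: 0+16=16 >9, r--
l=1 r=7: 0+15=15 >9, r--
l=1 r=6: 0+14=14 >9, r--
l=1 r=5: 0+11=11 >9, r--
l=1 r=4: 0+10=10 >9, r--
l=1 r=3: 0+7=7 <9, l++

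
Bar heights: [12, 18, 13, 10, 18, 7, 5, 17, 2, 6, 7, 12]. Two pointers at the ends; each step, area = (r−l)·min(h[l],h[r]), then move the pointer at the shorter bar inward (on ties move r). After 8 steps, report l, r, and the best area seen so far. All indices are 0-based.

l=1, r=4, best area=132

l=0 r=11: min(12,12)*11=132 best=132 *, r--
l=0 r=10: min(12,7)*10=70 best=132, r--
l=0 r=9: min(12,6)*9=54 best=132, r--
l=0 r=8: min(12,2)*8=16 best=132, r--
l=0 r=7: min(12,17)*7=84 best=132, l++
l=1 r=7: min(18,17)*6=102 best=132, r--
l=1 r=6: min(18,5)*5=25 best=132, r--
l=1 r=5: min(18,7)*4=28 best=132, r--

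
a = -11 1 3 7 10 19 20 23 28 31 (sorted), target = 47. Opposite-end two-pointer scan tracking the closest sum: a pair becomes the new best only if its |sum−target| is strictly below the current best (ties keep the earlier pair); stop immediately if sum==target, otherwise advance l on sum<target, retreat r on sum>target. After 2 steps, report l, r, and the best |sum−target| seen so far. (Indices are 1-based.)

l=1 r=10: -11+31=20 d=27 *, l++
l=2 r=10: 1+31=32 d=15 *, l++

l=3, r=10, best |Δ|=15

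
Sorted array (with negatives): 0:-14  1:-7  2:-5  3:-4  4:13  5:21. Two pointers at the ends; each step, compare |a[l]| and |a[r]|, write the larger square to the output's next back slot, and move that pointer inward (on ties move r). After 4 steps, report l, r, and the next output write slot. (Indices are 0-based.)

[0,5] |-14|<=|21| out[5]=441 → r--
[0,4] |-14|>|13| out[4]=196 → l++
[1,4] |-7|<=|13| out[3]=169 → r--
[1,3] |-7|>|-4| out[2]=49 → l++

l=2, r=3, next write slot=1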